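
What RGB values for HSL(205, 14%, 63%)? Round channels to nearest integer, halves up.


H=205°, S=0.14, L=0.63
C = (1-|2L-1|)×S = (1-|0.26|)×0.14 = 0.1036
H' = H/60 = 205/60 ≈ 3.4167; X = C×(1-|H' mod 2 - 1|) ≈ 0.0604
m = L - C/2 = 0.63 - 0.0518 = 0.5782
Sector ⌊H'⌋ = 3 → (R',G',B') = (0.0, ≈0.0604, 0.1036)
RGB = ((R'+m)×255, (G'+m)×255, (B'+m)×255) = (147.441, 162.8515, 173.859)
Round half up → RGB(147, 163, 174)


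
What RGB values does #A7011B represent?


A7 → 167 (R)
01 → 1 (G)
1B → 27 (B)
= RGB(167, 1, 27)


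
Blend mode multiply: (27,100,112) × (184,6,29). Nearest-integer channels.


Multiply: C = A×B/255, rounded to nearest integer
R: 27×184/255 = 4968/255 ≈ 19.482 → 19
G: 100×6/255 = 600/255 ≈ 2.353 → 2
B: 112×29/255 = 3248/255 ≈ 12.737 → 13
= RGB(19, 2, 13)


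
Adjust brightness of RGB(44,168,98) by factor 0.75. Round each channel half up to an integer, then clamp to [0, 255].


Multiply each channel by 0.75, round half up, clamp to [0, 255]
R: 44×0.75 = 33
G: 168×0.75 = 126
B: 98×0.75 = 73.5 → round → 74
= RGB(33, 126, 74)


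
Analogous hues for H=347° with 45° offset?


Base hue: 347°
Left analog: (347 - 45) mod 360 = 302°
Right analog: (347 + 45) mod 360 = 32°
Analogous hues = 302° and 32°


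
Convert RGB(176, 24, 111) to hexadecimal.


R = 176 → B0 (hex)
G = 24 → 18 (hex)
B = 111 → 6F (hex)
Hex = #B0186F


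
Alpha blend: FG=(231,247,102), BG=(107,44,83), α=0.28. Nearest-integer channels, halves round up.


C = α×F + (1-α)×B, with 1-α = 0.72
R: 0.28×231 + 0.72×107 = 64.68 + 77.04 = 141.72 → 142
G: 0.28×247 + 0.72×44 = 69.16 + 31.68 = 100.84 → 101
B: 0.28×102 + 0.72×83 = 28.56 + 59.76 = 88.32 → 88
= RGB(142, 101, 88)


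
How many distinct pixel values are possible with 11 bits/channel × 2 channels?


Total bits = 11 bits/channel × 2 channels = 22 bits
Distinct pixel values = 2^22
= 4,194,304 pixel values


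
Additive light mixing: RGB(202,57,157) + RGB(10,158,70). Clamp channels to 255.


Additive: each channel = min(255, C₁+C₂)
R: 202+10 = 212 → 212
G: 57+158 = 215 → 215
B: 157+70 = 227 → 227
= RGB(212, 215, 227)


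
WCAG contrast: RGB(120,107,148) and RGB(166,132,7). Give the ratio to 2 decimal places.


Linearize each sRGB channel c=v/255: c/12.92 if c ≤ 0.04045 else ((c+0.055)/1.055)^2.4
L = 0.2126×R_lin + 0.7152×G_lin + 0.0722×B_lin
Color 1 (120,107,148):
  R=120: 120/255≈0.4706 > 0.04045 → ((0.4706+0.055)/1.055)^2.4 ≈ 0.18782
  G=107: 107/255≈0.4196 > 0.04045 → ((0.4196+0.055)/1.055)^2.4 ≈ 0.14703
  B=148: 148/255≈0.5804 > 0.04045 → ((0.5804+0.055)/1.055)^2.4 ≈ 0.29614
  L1 = 0.2126×0.18782 + 0.7152×0.14703 + 0.0722×0.29614 ≈ 0.16647
Color 2 (166,132,7):
  R=166: 166/255≈0.6510 > 0.04045 → ((0.6510+0.055)/1.055)^2.4 ≈ 0.38133
  G=132: 132/255≈0.5176 > 0.04045 → ((0.5176+0.055)/1.055)^2.4 ≈ 0.23074
  B=7: 7/255≈0.0275 ≤ 0.04045 → 0.0275/12.92 ≈ 0.00212
  L2 = 0.2126×0.38133 + 0.7152×0.23074 + 0.0722×0.00212 ≈ 0.24625
Lighter = 0.24625, Darker = 0.16647
Ratio = (L_lighter + 0.05) / (L_darker + 0.05)
Ratio = (0.24625 + 0.05) / (0.16647 + 0.05) = 0.29625 / 0.21647 ≈ 1.3686
Ratio ≈ 1.37:1


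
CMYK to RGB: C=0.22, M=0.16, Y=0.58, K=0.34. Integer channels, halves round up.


R = 255 × (1-C) × (1-K) = 255 × 0.78 × 0.66 = 131.274 → 131
G = 255 × (1-M) × (1-K) = 255 × 0.84 × 0.66 = 141.372 → 141
B = 255 × (1-Y) × (1-K) = 255 × 0.42 × 0.66 = 70.686 → 71
= RGB(131, 141, 71)


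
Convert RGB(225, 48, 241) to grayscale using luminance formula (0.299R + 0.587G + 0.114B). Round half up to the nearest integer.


Gray = 0.299×R + 0.587×G + 0.114×B
Gray = 0.299×225 + 0.587×48 + 0.114×241
Gray = 67.275 + 28.176 + 27.474
Gray = 122.925 → round half up → 123
Gray = 123


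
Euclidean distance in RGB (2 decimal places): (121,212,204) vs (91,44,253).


d = √[(R₁-R₂)² + (G₁-G₂)² + (B₁-B₂)²]
d = √[(121-91)² + (212-44)² + (204-253)²]
d = √[900 + 28224 + 2401]
d = √31525
d ≈ 177.55


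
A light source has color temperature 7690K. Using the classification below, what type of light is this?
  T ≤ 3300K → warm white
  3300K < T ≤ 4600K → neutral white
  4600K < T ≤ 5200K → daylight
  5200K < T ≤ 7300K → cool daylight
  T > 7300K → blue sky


Temperature: 7690K
7690K > 7300K → blue sky
Classification: blue sky


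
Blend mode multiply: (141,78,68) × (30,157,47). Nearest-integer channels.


Multiply: C = A×B/255, rounded to nearest integer
R: 141×30/255 = 4230/255 ≈ 16.588 → 17
G: 78×157/255 = 12246/255 ≈ 48.024 → 48
B: 68×47/255 = 3196/255 ≈ 12.533 → 13
= RGB(17, 48, 13)


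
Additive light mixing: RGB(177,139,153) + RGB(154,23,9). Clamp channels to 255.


Additive: each channel = min(255, C₁+C₂)
R: 177+154 = 331 → 255
G: 139+23 = 162 → 162
B: 153+9 = 162 → 162
= RGB(255, 162, 162)


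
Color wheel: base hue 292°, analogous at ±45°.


Base hue: 292°
Left analog: (292 - 45) mod 360 = 247°
Right analog: (292 + 45) mod 360 = 337°
Analogous hues = 247° and 337°


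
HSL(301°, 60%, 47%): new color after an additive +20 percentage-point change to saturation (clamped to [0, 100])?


Original S = 60%
Adjustment = +20 percentage points
New S = 60 + (20) = 80
Clamp to [0, 100] → 80
= HSL(301°, 80%, 47%)


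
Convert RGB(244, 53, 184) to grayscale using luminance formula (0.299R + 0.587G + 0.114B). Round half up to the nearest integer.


Gray = 0.299×R + 0.587×G + 0.114×B
Gray = 0.299×244 + 0.587×53 + 0.114×184
Gray = 72.956 + 31.111 + 20.976
Gray = 125.043 → round half up → 125
Gray = 125


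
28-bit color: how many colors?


Colors = 2^bits = 2^28
= 268,435,456 colors


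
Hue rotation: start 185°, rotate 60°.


New hue = (H + rotation) mod 360
New hue = (185 + 60) mod 360
= 245 mod 360
= 245°


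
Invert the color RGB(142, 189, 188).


Invert: (255-R, 255-G, 255-B)
R: 255-142 = 113
G: 255-189 = 66
B: 255-188 = 67
= RGB(113, 66, 67)


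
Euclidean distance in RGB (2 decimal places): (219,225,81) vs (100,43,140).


d = √[(R₁-R₂)² + (G₁-G₂)² + (B₁-B₂)²]
d = √[(219-100)² + (225-43)² + (81-140)²]
d = √[14161 + 33124 + 3481]
d = √50766
d ≈ 225.31


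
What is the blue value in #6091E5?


Color: #6091E5
R = 60 = 96
G = 91 = 145
B = E5 = 229
Blue = 229


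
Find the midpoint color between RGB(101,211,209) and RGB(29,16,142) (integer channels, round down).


Midpoint: each channel = ⌊(C₁+C₂)/2⌋
R: ⌊(101+29)/2⌋ = 65
G: ⌊(211+16)/2⌋ = 113
B: ⌊(209+142)/2⌋ = 175
= RGB(65, 113, 175)


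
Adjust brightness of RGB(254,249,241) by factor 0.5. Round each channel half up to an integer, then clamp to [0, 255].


Multiply each channel by 0.5, round half up, clamp to [0, 255]
R: 254×0.5 = 127
G: 249×0.5 = 124.5 → round → 125
B: 241×0.5 = 120.5 → round → 121
= RGB(127, 125, 121)


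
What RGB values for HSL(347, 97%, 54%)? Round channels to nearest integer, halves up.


H=347°, S=0.97, L=0.54
C = (1-|2L-1|)×S = (1-|0.08|)×0.97 = 0.8924
H' = H/60 = 347/60 ≈ 5.7833; X = C×(1-|H' mod 2 - 1|) ≈ 0.1934
m = L - C/2 = 0.54 - 0.4462 = 0.0938
Sector ⌊H'⌋ = 5 → (R',G',B') = (0.8924, 0.0, ≈0.1934)
RGB = ((R'+m)×255, (G'+m)×255, (B'+m)×255) = (251.481, 23.919, 73.2241)
Round half up → RGB(251, 24, 73)


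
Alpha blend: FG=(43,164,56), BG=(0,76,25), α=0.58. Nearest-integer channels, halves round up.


C = α×F + (1-α)×B, with 1-α = 0.42
R: 0.58×43 + 0.42×0 = 24.94 + 0.00 = 24.94 → 25
G: 0.58×164 + 0.42×76 = 95.12 + 31.92 = 127.04 → 127
B: 0.58×56 + 0.42×25 = 32.48 + 10.50 = 42.98 → 43
= RGB(25, 127, 43)


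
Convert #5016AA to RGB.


50 → 80 (R)
16 → 22 (G)
AA → 170 (B)
= RGB(80, 22, 170)


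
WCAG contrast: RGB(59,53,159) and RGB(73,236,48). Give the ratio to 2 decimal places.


Linearize each sRGB channel c=v/255: c/12.92 if c ≤ 0.04045 else ((c+0.055)/1.055)^2.4
L = 0.2126×R_lin + 0.7152×G_lin + 0.0722×B_lin
Color 1 (59,53,159):
  R=59: 59/255≈0.2314 > 0.04045 → ((0.2314+0.055)/1.055)^2.4 ≈ 0.04374
  G=53: 53/255≈0.2078 > 0.04045 → ((0.2078+0.055)/1.055)^2.4 ≈ 0.03560
  B=159: 159/255≈0.6235 > 0.04045 → ((0.6235+0.055)/1.055)^2.4 ≈ 0.34670
  L1 = 0.2126×0.04374 + 0.7152×0.03560 + 0.0722×0.34670 ≈ 0.05979
Color 2 (73,236,48):
  R=73: 73/255≈0.2863 > 0.04045 → ((0.2863+0.055)/1.055)^2.4 ≈ 0.06663
  G=236: 236/255≈0.9255 > 0.04045 → ((0.9255+0.055)/1.055)^2.4 ≈ 0.83880
  B=48: 48/255≈0.1882 > 0.04045 → ((0.1882+0.055)/1.055)^2.4 ≈ 0.02956
  L2 = 0.2126×0.06663 + 0.7152×0.83880 + 0.0722×0.02956 ≈ 0.61621
Lighter = 0.61621, Darker = 0.05979
Ratio = (L_lighter + 0.05) / (L_darker + 0.05)
Ratio = (0.61621 + 0.05) / (0.05979 + 0.05) = 0.66621 / 0.10979 ≈ 6.0679
Ratio ≈ 6.07:1


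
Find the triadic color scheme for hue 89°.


Triadic: equally spaced at 120° intervals
H1 = 89°
H2 = (89 + 120) mod 360 = 209°
H3 = (89 + 240) mod 360 = 329°
Triadic = 89°, 209°, 329°


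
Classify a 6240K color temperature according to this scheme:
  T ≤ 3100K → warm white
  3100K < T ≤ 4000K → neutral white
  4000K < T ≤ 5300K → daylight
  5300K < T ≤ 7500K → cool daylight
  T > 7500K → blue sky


Temperature: 6240K
5300K < 6240K ≤ 7500K → cool daylight
Classification: cool daylight


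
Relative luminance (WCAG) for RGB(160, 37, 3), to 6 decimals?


Linearize each channel (sRGB transfer function): c = v/255; c_lin = c/12.92 if c ≤ 0.04045, else ((c+0.055)/1.055)^2.4
  R: 160/255 ≈ 0.627451 > 0.04045 → ((0.627451+0.055)/1.055)^2.4 ≈ 0.351533
  G: 37/255 ≈ 0.145098 > 0.04045 → ((0.145098+0.055)/1.055)^2.4 ≈ 0.018500
  B: 3/255 ≈ 0.011765 ≤ 0.04045 → 0.011765/12.92 ≈ 0.000911
R_lin = 0.351533, G_lin = 0.018500, B_lin = 0.000911
L = 0.2126×R + 0.7152×G + 0.0722×B
L = 0.2126×0.351533 + 0.7152×0.018500 + 0.0722×0.000911
L ≈ 0.088033


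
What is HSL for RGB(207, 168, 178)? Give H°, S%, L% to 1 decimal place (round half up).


Normalize: R'=207/255≈0.8118, G'=168/255≈0.6588, B'=178/255≈0.6980
Max=207/255, Min=168/255, Δ=Max-Min=39/255
L = (Max+Min)/2 = (207+168)/510 = 375/510 = 0.73529… → L = 73.5%
L > 0.5 → S = Δ/(2-Max-Min) = 39/(510-207-168) = 39/135 = 0.28888… → S = 28.9%
(the 1/255 factors cancel in S and H, so raw channel differences can be used)
Max is R' → H = 60 × (((G-B)/Δ) mod 6) = 60 × (((168-178)/39) mod 6)
  (-10)/39 = -0.2564…; negative, so add 6 → 5.7435…
  H = 60 × 5.7435… = 344.615…° → H = 344.6°
= HSL(344.6°, 28.9%, 73.5%)


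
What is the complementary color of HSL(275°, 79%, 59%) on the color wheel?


Complement = opposite side of color wheel = hue + 180°
H' = (275 + 180) mod 360 = 95°
S and L unchanged.
= HSL(95°, 79%, 59%)


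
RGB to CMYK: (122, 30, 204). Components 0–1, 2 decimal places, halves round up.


R'=122/255≈0.4784, G'=30/255≈0.1176, B'=204/255≈0.8000
K = 1 - max(R',G',B') = 1 - 204/255 = 51/255 = 0.2 → 0.20
(1-R'-K)/(1-K) simplifies to (max-R)/max with max = 204:
C = (204-122)/204 = 82/204 = 0.40196… → 0.40
M = (204-30)/204 = 174/204 = 0.85294… → 0.85
Y = (204-204)/204 = 0/204 = 0 → 0.00
= CMYK(0.40, 0.85, 0.00, 0.20)


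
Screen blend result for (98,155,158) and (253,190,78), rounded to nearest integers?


Screen: C = 255 - (255-A)×(255-B)/255, rounded to nearest integer
R: 255 - (255-98)×(255-253)/255 = 255 - 314/255 ≈ 255 - 1.231 = 253.769 → 254
G: 255 - (255-155)×(255-190)/255 = 255 - 6500/255 ≈ 255 - 25.490 = 229.510 → 230
B: 255 - (255-158)×(255-78)/255 = 255 - 17169/255 ≈ 255 - 67.329 = 187.671 → 188
= RGB(254, 230, 188)


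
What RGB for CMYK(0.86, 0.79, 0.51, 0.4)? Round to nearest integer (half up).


R = 255 × (1-C) × (1-K) = 255 × 0.14 × 0.60 = 21.42 → 21
G = 255 × (1-M) × (1-K) = 255 × 0.21 × 0.60 = 32.13 → 32
B = 255 × (1-Y) × (1-K) = 255 × 0.49 × 0.60 = 74.97 → 75
= RGB(21, 32, 75)


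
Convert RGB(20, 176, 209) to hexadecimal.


R = 20 → 14 (hex)
G = 176 → B0 (hex)
B = 209 → D1 (hex)
Hex = #14B0D1


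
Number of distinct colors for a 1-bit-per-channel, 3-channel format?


Total bits = 1 bits/channel × 3 channels = 3 bits
Distinct colors = 2^3
= 8 colors


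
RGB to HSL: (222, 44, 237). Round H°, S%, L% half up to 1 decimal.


Normalize: R'=222/255≈0.8706, G'=44/255≈0.1725, B'=237/255≈0.9294
Max=237/255, Min=44/255, Δ=Max-Min=193/255
L = (Max+Min)/2 = (237+44)/510 = 281/510 = 0.55098… → L = 55.1%
L > 0.5 → S = Δ/(2-Max-Min) = 193/(510-237-44) = 193/229 = 0.84279… → S = 84.3%
(the 1/255 factors cancel in S and H, so raw channel differences can be used)
Max is B' → H = 60 × ((R-G)/Δ + 4) = 60 × ((222-44)/193 + 4)
  178/193 + 4 = 0.9222… + 4 = 4.9222…
  H = 60 × 4.9222… = 295.336…° → H = 295.3°
= HSL(295.3°, 84.3%, 55.1%)


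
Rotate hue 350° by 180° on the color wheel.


New hue = (H + rotation) mod 360
New hue = (350 + 180) mod 360
= 530 mod 360
= 170°


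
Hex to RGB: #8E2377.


8E → 142 (R)
23 → 35 (G)
77 → 119 (B)
= RGB(142, 35, 119)


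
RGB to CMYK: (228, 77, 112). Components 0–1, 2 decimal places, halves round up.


R'=228/255≈0.8941, G'=77/255≈0.3020, B'=112/255≈0.4392
K = 1 - max(R',G',B') = 1 - 228/255 = 27/255 = 0.10588… → 0.11
(1-R'-K)/(1-K) simplifies to (max-R)/max with max = 228:
C = (228-228)/228 = 0/228 = 0 → 0.00
M = (228-77)/228 = 151/228 = 0.66228… → 0.66
Y = (228-112)/228 = 116/228 = 0.50877… → 0.51
= CMYK(0.00, 0.66, 0.51, 0.11)


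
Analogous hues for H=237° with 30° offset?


Base hue: 237°
Left analog: (237 - 30) mod 360 = 207°
Right analog: (237 + 30) mod 360 = 267°
Analogous hues = 207° and 267°


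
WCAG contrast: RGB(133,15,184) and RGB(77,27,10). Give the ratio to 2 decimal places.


Linearize each sRGB channel c=v/255: c/12.92 if c ≤ 0.04045 else ((c+0.055)/1.055)^2.4
L = 0.2126×R_lin + 0.7152×G_lin + 0.0722×B_lin
Color 1 (133,15,184):
  R=133: 133/255≈0.5216 > 0.04045 → ((0.5216+0.055)/1.055)^2.4 ≈ 0.23455
  G=15: 15/255≈0.0588 > 0.04045 → ((0.0588+0.055)/1.055)^2.4 ≈ 0.00478
  B=184: 184/255≈0.7216 > 0.04045 → ((0.7216+0.055)/1.055)^2.4 ≈ 0.47932
  L1 = 0.2126×0.23455 + 0.7152×0.00478 + 0.0722×0.47932 ≈ 0.08789
Color 2 (77,27,10):
  R=77: 77/255≈0.3020 > 0.04045 → ((0.3020+0.055)/1.055)^2.4 ≈ 0.07421
  G=27: 27/255≈0.1059 > 0.04045 → ((0.1059+0.055)/1.055)^2.4 ≈ 0.01096
  B=10: 10/255≈0.0392 ≤ 0.04045 → 0.0392/12.92 ≈ 0.00304
  L2 = 0.2126×0.07421 + 0.7152×0.01096 + 0.0722×0.00304 ≈ 0.02384
Lighter = 0.08789, Darker = 0.02384
Ratio = (L_lighter + 0.05) / (L_darker + 0.05)
Ratio = (0.08789 + 0.05) / (0.02384 + 0.05) = 0.13789 / 0.07384 ≈ 1.8675
Ratio ≈ 1.87:1


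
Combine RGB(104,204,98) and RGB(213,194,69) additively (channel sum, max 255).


Additive: each channel = min(255, C₁+C₂)
R: 104+213 = 317 → 255
G: 204+194 = 398 → 255
B: 98+69 = 167 → 167
= RGB(255, 255, 167)


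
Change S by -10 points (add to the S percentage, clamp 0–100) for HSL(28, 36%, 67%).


Original S = 36%
Adjustment = -10 percentage points
New S = 36 + (-10) = 26
Clamp to [0, 100] → 26
= HSL(28°, 26%, 67%)


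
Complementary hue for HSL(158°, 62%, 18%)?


Complement = opposite side of color wheel = hue + 180°
H' = (158 + 180) mod 360 = 338°
S and L unchanged.
= HSL(338°, 62%, 18%)


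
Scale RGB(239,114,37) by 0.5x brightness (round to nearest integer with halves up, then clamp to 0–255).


Multiply each channel by 0.5, round half up, clamp to [0, 255]
R: 239×0.5 = 119.5 → round → 120
G: 114×0.5 = 57
B: 37×0.5 = 18.5 → round → 19
= RGB(120, 57, 19)


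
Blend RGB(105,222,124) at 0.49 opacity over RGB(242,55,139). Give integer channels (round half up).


C = α×F + (1-α)×B, with 1-α = 0.51
R: 0.49×105 + 0.51×242 = 51.45 + 123.42 = 174.87 → 175
G: 0.49×222 + 0.51×55 = 108.78 + 28.05 = 136.83 → 137
B: 0.49×124 + 0.51×139 = 60.76 + 70.89 = 131.65 → 132
= RGB(175, 137, 132)


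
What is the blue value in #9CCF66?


Color: #9CCF66
R = 9C = 156
G = CF = 207
B = 66 = 102
Blue = 102


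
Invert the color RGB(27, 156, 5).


Invert: (255-R, 255-G, 255-B)
R: 255-27 = 228
G: 255-156 = 99
B: 255-5 = 250
= RGB(228, 99, 250)


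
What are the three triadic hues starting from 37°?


Triadic: equally spaced at 120° intervals
H1 = 37°
H2 = (37 + 120) mod 360 = 157°
H3 = (37 + 240) mod 360 = 277°
Triadic = 37°, 157°, 277°


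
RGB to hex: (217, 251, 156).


R = 217 → D9 (hex)
G = 251 → FB (hex)
B = 156 → 9C (hex)
Hex = #D9FB9C


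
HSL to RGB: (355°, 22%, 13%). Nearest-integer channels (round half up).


H=355°, S=0.22, L=0.13
C = (1-|2L-1|)×S = (1-|-0.74|)×0.22 = 0.0572
H' = H/60 = 355/60 ≈ 5.9167; X = C×(1-|H' mod 2 - 1|) ≈ 0.0048
m = L - C/2 = 0.13 - 0.0286 = 0.1014
Sector ⌊H'⌋ = 5 → (R',G',B') = (0.0572, 0.0, ≈0.0048)
RGB = ((R'+m)×255, (G'+m)×255, (B'+m)×255) = (40.443, 25.857, 27.0725)
Round half up → RGB(40, 26, 27)


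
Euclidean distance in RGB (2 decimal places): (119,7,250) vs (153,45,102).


d = √[(R₁-R₂)² + (G₁-G₂)² + (B₁-B₂)²]
d = √[(119-153)² + (7-45)² + (250-102)²]
d = √[1156 + 1444 + 21904]
d = √24504
d ≈ 156.54


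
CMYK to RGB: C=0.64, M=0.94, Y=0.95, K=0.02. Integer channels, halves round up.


R = 255 × (1-C) × (1-K) = 255 × 0.36 × 0.98 = 89.964 → 90
G = 255 × (1-M) × (1-K) = 255 × 0.06 × 0.98 = 14.994 → 15
B = 255 × (1-Y) × (1-K) = 255 × 0.05 × 0.98 = 12.495 → 12
= RGB(90, 15, 12)


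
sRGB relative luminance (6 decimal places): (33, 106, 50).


Linearize each channel (sRGB transfer function): c = v/255; c_lin = c/12.92 if c ≤ 0.04045, else ((c+0.055)/1.055)^2.4
  R: 33/255 ≈ 0.129412 > 0.04045 → ((0.129412+0.055)/1.055)^2.4 ≈ 0.015209
  G: 106/255 ≈ 0.415686 > 0.04045 → ((0.415686+0.055)/1.055)^2.4 ≈ 0.144128
  B: 50/255 ≈ 0.196078 > 0.04045 → ((0.196078+0.055)/1.055)^2.4 ≈ 0.031896
R_lin = 0.015209, G_lin = 0.144128, B_lin = 0.031896
L = 0.2126×R + 0.7152×G + 0.0722×B
L = 0.2126×0.015209 + 0.7152×0.144128 + 0.0722×0.031896
L ≈ 0.108617


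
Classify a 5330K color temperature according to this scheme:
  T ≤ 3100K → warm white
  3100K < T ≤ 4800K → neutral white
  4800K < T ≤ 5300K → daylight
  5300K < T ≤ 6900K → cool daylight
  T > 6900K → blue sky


Temperature: 5330K
5300K < 5330K ≤ 6900K → cool daylight
Classification: cool daylight


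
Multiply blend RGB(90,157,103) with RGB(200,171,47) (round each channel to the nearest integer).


Multiply: C = A×B/255, rounded to nearest integer
R: 90×200/255 = 18000/255 ≈ 70.588 → 71
G: 157×171/255 = 26847/255 ≈ 105.282 → 105
B: 103×47/255 = 4841/255 ≈ 18.984 → 19
= RGB(71, 105, 19)


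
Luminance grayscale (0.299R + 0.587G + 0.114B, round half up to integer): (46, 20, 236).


Gray = 0.299×R + 0.587×G + 0.114×B
Gray = 0.299×46 + 0.587×20 + 0.114×236
Gray = 13.754 + 11.740 + 26.904
Gray = 52.398 → round half up → 52
Gray = 52


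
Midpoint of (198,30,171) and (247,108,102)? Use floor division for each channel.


Midpoint: each channel = ⌊(C₁+C₂)/2⌋
R: ⌊(198+247)/2⌋ = 222
G: ⌊(30+108)/2⌋ = 69
B: ⌊(171+102)/2⌋ = 136
= RGB(222, 69, 136)


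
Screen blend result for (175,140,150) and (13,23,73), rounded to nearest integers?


Screen: C = 255 - (255-A)×(255-B)/255, rounded to nearest integer
R: 255 - (255-175)×(255-13)/255 = 255 - 19360/255 ≈ 255 - 75.922 = 179.078 → 179
G: 255 - (255-140)×(255-23)/255 = 255 - 26680/255 ≈ 255 - 104.627 = 150.373 → 150
B: 255 - (255-150)×(255-73)/255 = 255 - 19110/255 ≈ 255 - 74.941 = 180.059 → 180
= RGB(179, 150, 180)


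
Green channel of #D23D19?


Color: #D23D19
R = D2 = 210
G = 3D = 61
B = 19 = 25
Green = 61


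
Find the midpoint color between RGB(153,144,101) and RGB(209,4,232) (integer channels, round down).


Midpoint: each channel = ⌊(C₁+C₂)/2⌋
R: ⌊(153+209)/2⌋ = 181
G: ⌊(144+4)/2⌋ = 74
B: ⌊(101+232)/2⌋ = 166
= RGB(181, 74, 166)


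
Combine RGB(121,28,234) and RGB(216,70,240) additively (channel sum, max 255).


Additive: each channel = min(255, C₁+C₂)
R: 121+216 = 337 → 255
G: 28+70 = 98 → 98
B: 234+240 = 474 → 255
= RGB(255, 98, 255)


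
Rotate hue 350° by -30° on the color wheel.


New hue = (H + rotation) mod 360
New hue = (350 -30) mod 360
= 320 mod 360
= 320°


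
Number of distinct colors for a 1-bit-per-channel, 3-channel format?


Total bits = 1 bits/channel × 3 channels = 3 bits
Distinct colors = 2^3
= 8 colors


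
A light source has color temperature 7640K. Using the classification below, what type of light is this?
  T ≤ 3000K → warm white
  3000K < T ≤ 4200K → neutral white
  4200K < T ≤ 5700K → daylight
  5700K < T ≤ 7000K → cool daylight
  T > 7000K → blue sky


Temperature: 7640K
7640K > 7000K → blue sky
Classification: blue sky


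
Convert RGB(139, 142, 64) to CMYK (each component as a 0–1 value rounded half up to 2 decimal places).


R'=139/255≈0.5451, G'=142/255≈0.5569, B'=64/255≈0.2510
K = 1 - max(R',G',B') = 1 - 142/255 = 113/255 = 0.44313… → 0.44
(1-R'-K)/(1-K) simplifies to (max-R)/max with max = 142:
C = (142-139)/142 = 3/142 = 0.02112… → 0.02
M = (142-142)/142 = 0/142 = 0 → 0.00
Y = (142-64)/142 = 78/142 = 0.54929… → 0.55
= CMYK(0.02, 0.00, 0.55, 0.44)


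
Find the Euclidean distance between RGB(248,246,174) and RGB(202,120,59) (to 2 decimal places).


d = √[(R₁-R₂)² + (G₁-G₂)² + (B₁-B₂)²]
d = √[(248-202)² + (246-120)² + (174-59)²]
d = √[2116 + 15876 + 13225]
d = √31217
d ≈ 176.68


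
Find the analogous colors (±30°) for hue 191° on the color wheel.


Base hue: 191°
Left analog: (191 - 30) mod 360 = 161°
Right analog: (191 + 30) mod 360 = 221°
Analogous hues = 161° and 221°


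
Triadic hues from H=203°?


Triadic: equally spaced at 120° intervals
H1 = 203°
H2 = (203 + 120) mod 360 = 323°
H3 = (203 + 240) mod 360 = 83°
Triadic = 203°, 323°, 83°


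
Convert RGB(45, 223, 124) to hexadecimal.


R = 45 → 2D (hex)
G = 223 → DF (hex)
B = 124 → 7C (hex)
Hex = #2DDF7C


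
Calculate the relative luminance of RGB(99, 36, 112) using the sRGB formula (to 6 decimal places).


Linearize each channel (sRGB transfer function): c = v/255; c_lin = c/12.92 if c ≤ 0.04045, else ((c+0.055)/1.055)^2.4
  R: 99/255 ≈ 0.388235 > 0.04045 → ((0.388235+0.055)/1.055)^2.4 ≈ 0.124772
  G: 36/255 ≈ 0.141176 > 0.04045 → ((0.141176+0.055)/1.055)^2.4 ≈ 0.017642
  B: 112/255 ≈ 0.439216 > 0.04045 → ((0.439216+0.055)/1.055)^2.4 ≈ 0.162029
R_lin = 0.124772, G_lin = 0.017642, B_lin = 0.162029
L = 0.2126×R + 0.7152×G + 0.0722×B
L = 0.2126×0.124772 + 0.7152×0.017642 + 0.0722×0.162029
L ≈ 0.050843


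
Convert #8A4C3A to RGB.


8A → 138 (R)
4C → 76 (G)
3A → 58 (B)
= RGB(138, 76, 58)


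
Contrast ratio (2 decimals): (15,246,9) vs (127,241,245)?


Linearize each sRGB channel c=v/255: c/12.92 if c ≤ 0.04045 else ((c+0.055)/1.055)^2.4
L = 0.2126×R_lin + 0.7152×G_lin + 0.0722×B_lin
Color 1 (15,246,9):
  R=15: 15/255≈0.0588 > 0.04045 → ((0.0588+0.055)/1.055)^2.4 ≈ 0.00478
  G=246: 246/255≈0.9647 > 0.04045 → ((0.9647+0.055)/1.055)^2.4 ≈ 0.92158
  B=9: 9/255≈0.0353 ≤ 0.04045 → 0.0353/12.92 ≈ 0.00273
  L1 = 0.2126×0.00478 + 0.7152×0.92158 + 0.0722×0.00273 ≈ 0.66033
Color 2 (127,241,245):
  R=127: 127/255≈0.4980 > 0.04045 → ((0.4980+0.055)/1.055)^2.4 ≈ 0.21223
  G=241: 241/255≈0.9451 > 0.04045 → ((0.9451+0.055)/1.055)^2.4 ≈ 0.87962
  B=245: 245/255≈0.9608 > 0.04045 → ((0.9608+0.055)/1.055)^2.4 ≈ 0.91310
  L2 = 0.2126×0.21223 + 0.7152×0.87962 + 0.0722×0.91310 ≈ 0.74015
Lighter = 0.74015, Darker = 0.66033
Ratio = (L_lighter + 0.05) / (L_darker + 0.05)
Ratio = (0.74015 + 0.05) / (0.66033 + 0.05) = 0.79015 / 0.71033 ≈ 1.1124
Ratio ≈ 1.11:1


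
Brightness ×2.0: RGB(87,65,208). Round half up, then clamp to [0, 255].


Multiply each channel by 2.0, round half up, clamp to [0, 255]
R: 87×2.0 = 174
G: 65×2.0 = 130
B: 208×2.0 = 416 → clamp → 255
= RGB(174, 130, 255)


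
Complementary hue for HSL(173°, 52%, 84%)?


Complement = opposite side of color wheel = hue + 180°
H' = (173 + 180) mod 360 = 353°
S and L unchanged.
= HSL(353°, 52%, 84%)


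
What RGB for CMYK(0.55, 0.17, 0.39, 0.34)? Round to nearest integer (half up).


R = 255 × (1-C) × (1-K) = 255 × 0.45 × 0.66 = 75.735 → 76
G = 255 × (1-M) × (1-K) = 255 × 0.83 × 0.66 = 139.689 → 140
B = 255 × (1-Y) × (1-K) = 255 × 0.61 × 0.66 = 102.663 → 103
= RGB(76, 140, 103)


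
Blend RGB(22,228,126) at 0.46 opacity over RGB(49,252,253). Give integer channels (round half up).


C = α×F + (1-α)×B, with 1-α = 0.54
R: 0.46×22 + 0.54×49 = 10.12 + 26.46 = 36.58 → 37
G: 0.46×228 + 0.54×252 = 104.88 + 136.08 = 240.96 → 241
B: 0.46×126 + 0.54×253 = 57.96 + 136.62 = 194.58 → 195
= RGB(37, 241, 195)


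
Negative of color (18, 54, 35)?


Invert: (255-R, 255-G, 255-B)
R: 255-18 = 237
G: 255-54 = 201
B: 255-35 = 220
= RGB(237, 201, 220)


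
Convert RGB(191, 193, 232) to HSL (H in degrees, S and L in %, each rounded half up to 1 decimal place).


Normalize: R'=191/255≈0.7490, G'=193/255≈0.7569, B'=232/255≈0.9098
Max=232/255, Min=191/255, Δ=Max-Min=41/255
L = (Max+Min)/2 = (232+191)/510 = 423/510 = 0.82941… → L = 82.9%
L > 0.5 → S = Δ/(2-Max-Min) = 41/(510-232-191) = 41/87 = 0.47126… → S = 47.1%
(the 1/255 factors cancel in S and H, so raw channel differences can be used)
Max is B' → H = 60 × ((R-G)/Δ + 4) = 60 × ((191-193)/41 + 4)
  -2/41 + 4 = -0.0487… + 4 = 3.9512…
  H = 60 × 3.9512… = 237.073…° → H = 237.1°
= HSL(237.1°, 47.1%, 82.9%)


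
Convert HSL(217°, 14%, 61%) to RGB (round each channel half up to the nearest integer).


H=217°, S=0.14, L=0.61
C = (1-|2L-1|)×S = (1-|0.22|)×0.14 = 0.1092
H' = H/60 = 217/60 ≈ 3.6167; X = C×(1-|H' mod 2 - 1|) = 0.04186
m = L - C/2 = 0.61 - 0.0546 = 0.5554
Sector ⌊H'⌋ = 3 → (R',G',B') = (0.0, 0.04186, 0.1092)
RGB = ((R'+m)×255, (G'+m)×255, (B'+m)×255) = (141.627, 152.3013, 169.473)
Round half up → RGB(142, 152, 169)


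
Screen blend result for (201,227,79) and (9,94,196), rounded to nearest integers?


Screen: C = 255 - (255-A)×(255-B)/255, rounded to nearest integer
R: 255 - (255-201)×(255-9)/255 = 255 - 13284/255 ≈ 255 - 52.094 = 202.906 → 203
G: 255 - (255-227)×(255-94)/255 = 255 - 4508/255 ≈ 255 - 17.678 = 237.322 → 237
B: 255 - (255-79)×(255-196)/255 = 255 - 10384/255 ≈ 255 - 40.722 = 214.278 → 214
= RGB(203, 237, 214)


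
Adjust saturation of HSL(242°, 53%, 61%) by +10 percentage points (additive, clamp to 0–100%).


Original S = 53%
Adjustment = +10 percentage points
New S = 53 + (10) = 63
Clamp to [0, 100] → 63
= HSL(242°, 63%, 61%)


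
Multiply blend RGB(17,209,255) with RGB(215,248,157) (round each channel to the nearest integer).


Multiply: C = A×B/255, rounded to nearest integer
R: 17×215/255 = 3655/255 ≈ 14.333 → 14
G: 209×248/255 = 51832/255 ≈ 203.263 → 203
B: 255×157/255 = 40035/255 ≈ 157.000 → 157
= RGB(14, 203, 157)


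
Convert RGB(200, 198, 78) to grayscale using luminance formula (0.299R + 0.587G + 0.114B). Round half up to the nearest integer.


Gray = 0.299×R + 0.587×G + 0.114×B
Gray = 0.299×200 + 0.587×198 + 0.114×78
Gray = 59.800 + 116.226 + 8.892
Gray = 184.918 → round half up → 185
Gray = 185


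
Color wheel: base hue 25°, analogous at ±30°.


Base hue: 25°
Left analog: (25 - 30) mod 360 = 355°
Right analog: (25 + 30) mod 360 = 55°
Analogous hues = 355° and 55°


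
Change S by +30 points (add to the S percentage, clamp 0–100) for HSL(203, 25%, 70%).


Original S = 25%
Adjustment = +30 percentage points
New S = 25 + (30) = 55
Clamp to [0, 100] → 55
= HSL(203°, 55%, 70%)


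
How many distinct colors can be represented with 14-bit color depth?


Colors = 2^bits = 2^14
= 16,384 colors


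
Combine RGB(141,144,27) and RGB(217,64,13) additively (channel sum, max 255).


Additive: each channel = min(255, C₁+C₂)
R: 141+217 = 358 → 255
G: 144+64 = 208 → 208
B: 27+13 = 40 → 40
= RGB(255, 208, 40)


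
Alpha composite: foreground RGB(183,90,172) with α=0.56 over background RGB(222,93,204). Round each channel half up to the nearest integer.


C = α×F + (1-α)×B, with 1-α = 0.44
R: 0.56×183 + 0.44×222 = 102.48 + 97.68 = 200.16 → 200
G: 0.56×90 + 0.44×93 = 50.40 + 40.92 = 91.32 → 91
B: 0.56×172 + 0.44×204 = 96.32 + 89.76 = 186.08 → 186
= RGB(200, 91, 186)


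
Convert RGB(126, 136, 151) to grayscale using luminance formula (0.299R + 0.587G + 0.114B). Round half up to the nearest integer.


Gray = 0.299×R + 0.587×G + 0.114×B
Gray = 0.299×126 + 0.587×136 + 0.114×151
Gray = 37.674 + 79.832 + 17.214
Gray = 134.720 → round half up → 135
Gray = 135


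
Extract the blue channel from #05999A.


Color: #05999A
R = 05 = 5
G = 99 = 153
B = 9A = 154
Blue = 154


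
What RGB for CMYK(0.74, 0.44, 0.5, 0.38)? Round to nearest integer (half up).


R = 255 × (1-C) × (1-K) = 255 × 0.26 × 0.62 = 41.106 → 41
G = 255 × (1-M) × (1-K) = 255 × 0.56 × 0.62 = 88.536 → 89
B = 255 × (1-Y) × (1-K) = 255 × 0.50 × 0.62 = 79.05 → 79
= RGB(41, 89, 79)


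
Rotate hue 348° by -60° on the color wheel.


New hue = (H + rotation) mod 360
New hue = (348 -60) mod 360
= 288 mod 360
= 288°


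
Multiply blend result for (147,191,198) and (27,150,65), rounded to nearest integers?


Multiply: C = A×B/255, rounded to nearest integer
R: 147×27/255 = 3969/255 ≈ 15.565 → 16
G: 191×150/255 = 28650/255 ≈ 112.353 → 112
B: 198×65/255 = 12870/255 ≈ 50.471 → 50
= RGB(16, 112, 50)


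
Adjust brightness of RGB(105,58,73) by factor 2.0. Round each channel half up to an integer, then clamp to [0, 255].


Multiply each channel by 2.0, round half up, clamp to [0, 255]
R: 105×2.0 = 210
G: 58×2.0 = 116
B: 73×2.0 = 146
= RGB(210, 116, 146)


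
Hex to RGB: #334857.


33 → 51 (R)
48 → 72 (G)
57 → 87 (B)
= RGB(51, 72, 87)


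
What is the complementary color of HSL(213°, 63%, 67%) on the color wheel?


Complement = opposite side of color wheel = hue + 180°
H' = (213 + 180) mod 360 = 33°
S and L unchanged.
= HSL(33°, 63%, 67%)


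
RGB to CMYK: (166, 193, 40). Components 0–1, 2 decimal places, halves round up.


R'=166/255≈0.6510, G'=193/255≈0.7569, B'=40/255≈0.1569
K = 1 - max(R',G',B') = 1 - 193/255 = 62/255 = 0.24313… → 0.24
(1-R'-K)/(1-K) simplifies to (max-R)/max with max = 193:
C = (193-166)/193 = 27/193 = 0.13989… → 0.14
M = (193-193)/193 = 0/193 = 0 → 0.00
Y = (193-40)/193 = 153/193 = 0.79274… → 0.79
= CMYK(0.14, 0.00, 0.79, 0.24)


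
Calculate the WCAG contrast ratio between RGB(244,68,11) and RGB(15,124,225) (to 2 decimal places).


Linearize each sRGB channel c=v/255: c/12.92 if c ≤ 0.04045 else ((c+0.055)/1.055)^2.4
L = 0.2126×R_lin + 0.7152×G_lin + 0.0722×B_lin
Color 1 (244,68,11):
  R=244: 244/255≈0.9569 > 0.04045 → ((0.9569+0.055)/1.055)^2.4 ≈ 0.90466
  G=68: 68/255≈0.2667 > 0.04045 → ((0.2667+0.055)/1.055)^2.4 ≈ 0.05781
  B=11: 11/255≈0.0431 > 0.04045 → ((0.0431+0.055)/1.055)^2.4 ≈ 0.00335
  L1 = 0.2126×0.90466 + 0.7152×0.05781 + 0.0722×0.00335 ≈ 0.23392
Color 2 (15,124,225):
  R=15: 15/255≈0.0588 > 0.04045 → ((0.0588+0.055)/1.055)^2.4 ≈ 0.00478
  G=124: 124/255≈0.4863 > 0.04045 → ((0.4863+0.055)/1.055)^2.4 ≈ 0.20156
  B=225: 225/255≈0.8824 > 0.04045 → ((0.8824+0.055)/1.055)^2.4 ≈ 0.75294
  L2 = 0.2126×0.00478 + 0.7152×0.20156 + 0.0722×0.75294 ≈ 0.19953
Lighter = 0.23392, Darker = 0.19953
Ratio = (L_lighter + 0.05) / (L_darker + 0.05)
Ratio = (0.23392 + 0.05) / (0.19953 + 0.05) = 0.28392 / 0.24953 ≈ 1.1378
Ratio ≈ 1.14:1


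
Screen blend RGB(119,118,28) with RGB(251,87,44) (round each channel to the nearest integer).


Screen: C = 255 - (255-A)×(255-B)/255, rounded to nearest integer
R: 255 - (255-119)×(255-251)/255 = 255 - 544/255 ≈ 255 - 2.133 = 252.867 → 253
G: 255 - (255-118)×(255-87)/255 = 255 - 23016/255 ≈ 255 - 90.259 = 164.741 → 165
B: 255 - (255-28)×(255-44)/255 = 255 - 47897/255 ≈ 255 - 187.831 = 67.169 → 67
= RGB(253, 165, 67)


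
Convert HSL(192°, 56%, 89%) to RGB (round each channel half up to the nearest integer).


H=192°, S=0.56, L=0.89
C = (1-|2L-1|)×S = (1-|0.78|)×0.56 = 0.1232
H' = H/60 = 192/60 ≈ 3.2000; X = C×(1-|H' mod 2 - 1|) = 0.09856
m = L - C/2 = 0.89 - 0.0616 = 0.8284
Sector ⌊H'⌋ = 3 → (R',G',B') = (0.0, 0.09856, 0.1232)
RGB = ((R'+m)×255, (G'+m)×255, (B'+m)×255) = (211.242, 236.3748, 242.658)
Round half up → RGB(211, 236, 243)


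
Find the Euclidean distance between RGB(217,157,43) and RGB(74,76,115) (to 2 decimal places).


d = √[(R₁-R₂)² + (G₁-G₂)² + (B₁-B₂)²]
d = √[(217-74)² + (157-76)² + (43-115)²]
d = √[20449 + 6561 + 5184]
d = √32194
d ≈ 179.43


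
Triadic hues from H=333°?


Triadic: equally spaced at 120° intervals
H1 = 333°
H2 = (333 + 120) mod 360 = 93°
H3 = (333 + 240) mod 360 = 213°
Triadic = 333°, 93°, 213°


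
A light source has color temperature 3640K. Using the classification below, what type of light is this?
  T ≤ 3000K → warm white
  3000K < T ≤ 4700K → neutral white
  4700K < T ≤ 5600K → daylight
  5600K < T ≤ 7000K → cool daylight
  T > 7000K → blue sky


Temperature: 3640K
3000K < 3640K ≤ 4700K → neutral white
Classification: neutral white


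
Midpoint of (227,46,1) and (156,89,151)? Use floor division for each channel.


Midpoint: each channel = ⌊(C₁+C₂)/2⌋
R: ⌊(227+156)/2⌋ = 191
G: ⌊(46+89)/2⌋ = 67
B: ⌊(1+151)/2⌋ = 76
= RGB(191, 67, 76)


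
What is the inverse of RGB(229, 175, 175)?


Invert: (255-R, 255-G, 255-B)
R: 255-229 = 26
G: 255-175 = 80
B: 255-175 = 80
= RGB(26, 80, 80)


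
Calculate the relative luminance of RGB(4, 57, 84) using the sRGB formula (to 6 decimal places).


Linearize each channel (sRGB transfer function): c = v/255; c_lin = c/12.92 if c ≤ 0.04045, else ((c+0.055)/1.055)^2.4
  R: 4/255 ≈ 0.015686 ≤ 0.04045 → 0.015686/12.92 ≈ 0.001214
  G: 57/255 ≈ 0.223529 > 0.04045 → ((0.223529+0.055)/1.055)^2.4 ≈ 0.040915
  B: 84/255 ≈ 0.329412 > 0.04045 → ((0.329412+0.055)/1.055)^2.4 ≈ 0.088656
R_lin = 0.001214, G_lin = 0.040915, B_lin = 0.088656
L = 0.2126×R + 0.7152×G + 0.0722×B
L = 0.2126×0.001214 + 0.7152×0.040915 + 0.0722×0.088656
L ≈ 0.035922


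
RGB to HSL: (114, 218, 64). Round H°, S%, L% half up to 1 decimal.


Normalize: R'=114/255≈0.4471, G'=218/255≈0.8549, B'=64/255≈0.2510
Max=218/255, Min=64/255, Δ=Max-Min=154/255
L = (Max+Min)/2 = (218+64)/510 = 282/510 = 0.55294… → L = 55.3%
L > 0.5 → S = Δ/(2-Max-Min) = 154/(510-218-64) = 154/228 = 0.67543… → S = 67.5%
(the 1/255 factors cancel in S and H, so raw channel differences can be used)
Max is G' → H = 60 × ((B-R)/Δ + 2) = 60 × ((64-114)/154 + 2)
  -50/154 + 2 = -0.3246… + 2 = 1.6753…
  H = 60 × 1.6753… = 100.519…° → H = 100.5°
= HSL(100.5°, 67.5%, 55.3%)


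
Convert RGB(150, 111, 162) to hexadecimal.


R = 150 → 96 (hex)
G = 111 → 6F (hex)
B = 162 → A2 (hex)
Hex = #966FA2


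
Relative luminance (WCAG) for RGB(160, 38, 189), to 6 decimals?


Linearize each channel (sRGB transfer function): c = v/255; c_lin = c/12.92 if c ≤ 0.04045, else ((c+0.055)/1.055)^2.4
  R: 160/255 ≈ 0.627451 > 0.04045 → ((0.627451+0.055)/1.055)^2.4 ≈ 0.351533
  G: 38/255 ≈ 0.149020 > 0.04045 → ((0.149020+0.055)/1.055)^2.4 ≈ 0.019382
  B: 189/255 ≈ 0.741176 > 0.04045 → ((0.741176+0.055)/1.055)^2.4 ≈ 0.508881
R_lin = 0.351533, G_lin = 0.019382, B_lin = 0.508881
L = 0.2126×R + 0.7152×G + 0.0722×B
L = 0.2126×0.351533 + 0.7152×0.019382 + 0.0722×0.508881
L ≈ 0.125339


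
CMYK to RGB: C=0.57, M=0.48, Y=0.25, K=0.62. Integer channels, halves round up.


R = 255 × (1-C) × (1-K) = 255 × 0.43 × 0.38 = 41.667 → 42
G = 255 × (1-M) × (1-K) = 255 × 0.52 × 0.38 = 50.388 → 50
B = 255 × (1-Y) × (1-K) = 255 × 0.75 × 0.38 = 72.675 → 73
= RGB(42, 50, 73)


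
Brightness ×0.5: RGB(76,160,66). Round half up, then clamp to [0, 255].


Multiply each channel by 0.5, round half up, clamp to [0, 255]
R: 76×0.5 = 38
G: 160×0.5 = 80
B: 66×0.5 = 33
= RGB(38, 80, 33)


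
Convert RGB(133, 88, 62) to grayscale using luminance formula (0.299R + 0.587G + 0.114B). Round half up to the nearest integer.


Gray = 0.299×R + 0.587×G + 0.114×B
Gray = 0.299×133 + 0.587×88 + 0.114×62
Gray = 39.767 + 51.656 + 7.068
Gray = 98.491 → round half up → 98
Gray = 98


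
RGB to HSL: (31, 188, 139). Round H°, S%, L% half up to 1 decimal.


Normalize: R'=31/255≈0.1216, G'=188/255≈0.7373, B'=139/255≈0.5451
Max=188/255, Min=31/255, Δ=Max-Min=157/255
L = (Max+Min)/2 = (188+31)/510 = 219/510 = 0.42941… → L = 42.9%
L ≤ 0.5 → S = Δ/(Max+Min) = 157/(188+31) = 157/219 = 0.71689… → S = 71.7%
(the 1/255 factors cancel in S and H, so raw channel differences can be used)
Max is G' → H = 60 × ((B-R)/Δ + 2) = 60 × ((139-31)/157 + 2)
  108/157 + 2 = 0.6878… + 2 = 2.6878…
  H = 60 × 2.6878… = 161.273…° → H = 161.3°
= HSL(161.3°, 71.7%, 42.9%)


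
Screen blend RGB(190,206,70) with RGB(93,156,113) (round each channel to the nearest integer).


Screen: C = 255 - (255-A)×(255-B)/255, rounded to nearest integer
R: 255 - (255-190)×(255-93)/255 = 255 - 10530/255 ≈ 255 - 41.294 = 213.706 → 214
G: 255 - (255-206)×(255-156)/255 = 255 - 4851/255 ≈ 255 - 19.024 = 235.976 → 236
B: 255 - (255-70)×(255-113)/255 = 255 - 26270/255 ≈ 255 - 103.020 = 151.980 → 152
= RGB(214, 236, 152)


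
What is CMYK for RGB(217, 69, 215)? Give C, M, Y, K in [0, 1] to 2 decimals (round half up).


R'=217/255≈0.8510, G'=69/255≈0.2706, B'=215/255≈0.8431
K = 1 - max(R',G',B') = 1 - 217/255 = 38/255 = 0.14901… → 0.15
(1-R'-K)/(1-K) simplifies to (max-R)/max with max = 217:
C = (217-217)/217 = 0/217 = 0 → 0.00
M = (217-69)/217 = 148/217 = 0.68202… → 0.68
Y = (217-215)/217 = 2/217 = 0.00921… → 0.01
= CMYK(0.00, 0.68, 0.01, 0.15)


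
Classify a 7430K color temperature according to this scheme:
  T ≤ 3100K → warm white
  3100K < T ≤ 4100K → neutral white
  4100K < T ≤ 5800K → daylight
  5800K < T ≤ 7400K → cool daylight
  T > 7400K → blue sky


Temperature: 7430K
7430K > 7400K → blue sky
Classification: blue sky


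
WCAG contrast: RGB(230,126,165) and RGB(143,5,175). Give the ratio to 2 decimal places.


Linearize each sRGB channel c=v/255: c/12.92 if c ≤ 0.04045 else ((c+0.055)/1.055)^2.4
L = 0.2126×R_lin + 0.7152×G_lin + 0.0722×B_lin
Color 1 (230,126,165):
  R=230: 230/255≈0.9020 > 0.04045 → ((0.9020+0.055)/1.055)^2.4 ≈ 0.79130
  G=126: 126/255≈0.4941 > 0.04045 → ((0.4941+0.055)/1.055)^2.4 ≈ 0.20864
  B=165: 165/255≈0.6471 > 0.04045 → ((0.6471+0.055)/1.055)^2.4 ≈ 0.37626
  L1 = 0.2126×0.79130 + 0.7152×0.20864 + 0.0722×0.37626 ≈ 0.34461
Color 2 (143,5,175):
  R=143: 143/255≈0.5608 > 0.04045 → ((0.5608+0.055)/1.055)^2.4 ≈ 0.27468
  G=5: 5/255≈0.0196 ≤ 0.04045 → 0.0196/12.92 ≈ 0.00152
  B=175: 175/255≈0.6863 > 0.04045 → ((0.6863+0.055)/1.055)^2.4 ≈ 0.42869
  L2 = 0.2126×0.27468 + 0.7152×0.00152 + 0.0722×0.42869 ≈ 0.09043
Lighter = 0.34461, Darker = 0.09043
Ratio = (L_lighter + 0.05) / (L_darker + 0.05)
Ratio = (0.34461 + 0.05) / (0.09043 + 0.05) = 0.39461 / 0.14043 ≈ 2.8100
Ratio ≈ 2.81:1
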